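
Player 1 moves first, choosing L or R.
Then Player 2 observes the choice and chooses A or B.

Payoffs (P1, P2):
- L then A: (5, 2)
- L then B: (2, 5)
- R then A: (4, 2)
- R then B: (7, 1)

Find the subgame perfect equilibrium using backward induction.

P1 plays R, P2 plays B after L and A after R; Payoff (4, 2)

Work:
Backward induction:
After L: P2 chooses B → P1 gets 2
After R: P2 chooses A → P1 gets 4
P1 chooses R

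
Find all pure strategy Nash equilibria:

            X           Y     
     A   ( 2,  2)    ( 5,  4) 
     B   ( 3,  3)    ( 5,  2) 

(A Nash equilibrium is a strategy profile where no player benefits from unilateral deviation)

Nash equilibrium: (A, Y), (B, X)

Work:
Best responses:
  P1 vs X: payoffs [2, 3] → best response B (payoff 3)
  P1 vs Y: payoffs [5, 5] → best response A/B (payoff 5)
  P2 vs A: payoffs [2, 4] → best response Y (payoff 4)
  P2 vs B: payoffs [3, 2] → best response X (payoff 3)
Mutual best responses: (A,Y), (B,X) → Nash equilibria.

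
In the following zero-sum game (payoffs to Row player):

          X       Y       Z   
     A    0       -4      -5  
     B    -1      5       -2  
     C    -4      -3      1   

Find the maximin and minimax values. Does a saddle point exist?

Maximin = -2, Minimax = 0, Saddle: False

Work:
Row minimums: [-5, -2, -4] → maximin = -2
Column maximums: [0, 5, 1] → minimax = 0
No saddle point (maximin ≠ minimax). Mixed strategy needed.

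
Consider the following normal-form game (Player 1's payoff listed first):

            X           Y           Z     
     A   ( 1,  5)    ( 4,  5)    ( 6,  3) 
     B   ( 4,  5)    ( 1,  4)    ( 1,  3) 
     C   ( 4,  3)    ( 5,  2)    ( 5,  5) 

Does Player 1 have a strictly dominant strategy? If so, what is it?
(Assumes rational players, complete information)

No strictly dominant strategy exists for Player 1

Work:
A strategy strictly dominates another if it gives a strictly higher payoff against every opponent action. Compare each pair of P1's strategies column-by-column:
  A vs B: [1 vs 4, 4 vs 1, 6 vs 1] → A does not strictly dominate B (column X: 1 ≤ 4)
  A vs C: [1 vs 4, 4 vs 5, 6 vs 5] → A does not strictly dominate C (column X: 1 ≤ 4)
  B vs A: [4 vs 1, 1 vs 4, 1 vs 6] → B does not strictly dominate A (column Y: 1 ≤ 4)
  B vs C: [4 vs 4, 1 vs 5, 1 vs 5] → B does not strictly dominate C (column X: 4 ≤ 4)
  C vs A: [4 vs 1, 5 vs 4, 5 vs 6] → C does not strictly dominate A (column Z: 5 ≤ 6)
  C vs B: [4 vs 4, 5 vs 1, 5 vs 1] → C does not strictly dominate B (column X: 4 ≤ 4)
No single strategy strictly dominates all others → no strictly dominant strategy.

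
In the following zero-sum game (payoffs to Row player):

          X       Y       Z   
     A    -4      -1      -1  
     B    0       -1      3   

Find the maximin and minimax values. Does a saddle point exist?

Maximin = -1, Minimax = -1, Saddle: True

Work:
Row minimums: [-4, -1] → maximin = -1
Column maximums: [0, -1, 3] → minimax = -1
Saddle point exists! Game value = -1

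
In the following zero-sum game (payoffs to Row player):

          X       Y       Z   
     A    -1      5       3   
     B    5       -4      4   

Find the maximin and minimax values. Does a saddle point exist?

Maximin = -1, Minimax = 4, Saddle: False

Work:
Row minimums: [-1, -4] → maximin = -1
Column maximums: [5, 5, 4] → minimax = 4
No saddle point (maximin ≠ minimax). Mixed strategy needed.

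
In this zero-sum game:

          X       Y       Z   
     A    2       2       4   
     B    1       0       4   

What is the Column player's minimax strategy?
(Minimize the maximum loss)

Column should play X or Y (all achieve the minimum), value = 2

Work:
Column player minimizes Row's maximum payoff:
Column X: max payoff to Row = 2
Column Y: max payoff to Row = 2
Column Z: max payoff to Row = 4
Minimum is 2, achieved by columns X, Y (tied).
Each of X or Y is a minimax strategy.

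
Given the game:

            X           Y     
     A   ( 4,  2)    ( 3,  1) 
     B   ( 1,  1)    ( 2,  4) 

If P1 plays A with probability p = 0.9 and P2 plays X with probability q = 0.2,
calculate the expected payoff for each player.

E[P1] = 3.06, E[P2] = 1.42

Work:
E[P1] = p·q·π₁(A,X) + p·(1-q)·π₁(A,Y) + (1-p)·q·π₁(B,X) + (1-p)·(1-q)·π₁(B,Y)
= 0.9·0.2·4 + 0.9·0.8·3 + 0.1·0.2·1 + 0.1·0.8·2
= 3.06

E[P2] = 1.42 (similar calculation)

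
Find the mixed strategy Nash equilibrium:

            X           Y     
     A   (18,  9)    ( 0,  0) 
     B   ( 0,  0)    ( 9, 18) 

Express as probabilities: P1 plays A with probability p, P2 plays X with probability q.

p = 0.6667, q = 0.3333

Work:
Find probabilities that make opponent indifferent:
P2 chooses q to make P1 indifferent between A and B
P1 chooses p to make P2 indifferent between X and Y
Mixed NE: P1 plays (A: 0.6667, B: 0.3333), P2 plays (X: 0.3333, Y: 0.6667)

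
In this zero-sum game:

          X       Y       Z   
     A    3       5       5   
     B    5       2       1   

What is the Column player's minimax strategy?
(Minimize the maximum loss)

Column should play X or Y or Z (all achieve the minimum), value = 5

Work:
Column player minimizes Row's maximum payoff:
Column X: max payoff to Row = 5
Column Y: max payoff to Row = 5
Column Z: max payoff to Row = 5
Minimum is 5, achieved by columns X, Y, Z (tied).
Each of X or Y or Z is a minimax strategy.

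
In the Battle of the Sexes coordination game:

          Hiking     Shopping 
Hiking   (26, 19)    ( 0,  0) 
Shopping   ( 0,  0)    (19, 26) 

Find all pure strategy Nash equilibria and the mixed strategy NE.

Pure NE: (Hiking, Hiking) and (Shopping, Shopping); Mixed NE: p = 0.5778, q = 0.4222

Work:
Check pure NE:
(Hiking, Hiking): (26, 19) - no unilateral deviation beneficial
(Shopping, Shopping): (19, 26) - no unilateral deviation beneficial
Mixed NE: P1 plays Hiking with p = 0.5778, P2 plays Hiking with q = 0.4222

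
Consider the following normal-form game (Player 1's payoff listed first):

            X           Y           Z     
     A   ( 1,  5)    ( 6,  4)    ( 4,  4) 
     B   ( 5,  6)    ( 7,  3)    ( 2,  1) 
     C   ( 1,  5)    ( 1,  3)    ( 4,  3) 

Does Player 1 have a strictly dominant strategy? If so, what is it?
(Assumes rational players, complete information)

No strictly dominant strategy exists for Player 1

Work:
A strategy strictly dominates another if it gives a strictly higher payoff against every opponent action. Compare each pair of P1's strategies column-by-column:
  A vs B: [1 vs 5, 6 vs 7, 4 vs 2] → A does not strictly dominate B (column X: 1 ≤ 5)
  A vs C: [1 vs 1, 6 vs 1, 4 vs 4] → A does not strictly dominate C (column X: 1 ≤ 1)
  B vs A: [5 vs 1, 7 vs 6, 2 vs 4] → B does not strictly dominate A (column Z: 2 ≤ 4)
  B vs C: [5 vs 1, 7 vs 1, 2 vs 4] → B does not strictly dominate C (column Z: 2 ≤ 4)
  C vs A: [1 vs 1, 1 vs 6, 4 vs 4] → C does not strictly dominate A (column X: 1 ≤ 1)
  C vs B: [1 vs 5, 1 vs 7, 4 vs 2] → C does not strictly dominate B (column X: 1 ≤ 5)
No single strategy strictly dominates all others → no strictly dominant strategy.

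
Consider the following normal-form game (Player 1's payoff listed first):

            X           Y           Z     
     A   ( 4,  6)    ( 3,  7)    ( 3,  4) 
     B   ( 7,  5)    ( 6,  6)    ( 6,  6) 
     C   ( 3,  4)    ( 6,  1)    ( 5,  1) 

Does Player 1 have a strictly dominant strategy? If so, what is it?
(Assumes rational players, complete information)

No strictly dominant strategy exists for Player 1

Work:
A strategy strictly dominates another if it gives a strictly higher payoff against every opponent action. Compare each pair of P1's strategies column-by-column:
  A vs B: [4 vs 7, 3 vs 6, 3 vs 6] → A does not strictly dominate B (column X: 4 ≤ 7)
  A vs C: [4 vs 3, 3 vs 6, 3 vs 5] → A does not strictly dominate C (column Y: 3 ≤ 6)
  B vs A: [7 vs 4, 6 vs 3, 6 vs 3] → B strictly dominates A
  B vs C: [7 vs 3, 6 vs 6, 6 vs 5] → B does not strictly dominate C (column Y: 6 ≤ 6)
  C vs A: [3 vs 4, 6 vs 3, 5 vs 3] → C does not strictly dominate A (column X: 3 ≤ 4)
  C vs B: [3 vs 7, 6 vs 6, 5 vs 6] → C does not strictly dominate B (column X: 3 ≤ 7)
No single strategy strictly dominates all others → no strictly dominant strategy.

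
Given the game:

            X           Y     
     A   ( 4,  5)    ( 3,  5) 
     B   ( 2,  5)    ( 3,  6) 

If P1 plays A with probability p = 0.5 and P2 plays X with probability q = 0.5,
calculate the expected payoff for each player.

E[P1] = 3.0, E[P2] = 5.25

Work:
E[P1] = p·q·π₁(A,X) + p·(1-q)·π₁(A,Y) + (1-p)·q·π₁(B,X) + (1-p)·(1-q)·π₁(B,Y)
= 0.5·0.5·4 + 0.5·0.5·3 + 0.5·0.5·2 + 0.5·0.5·3
= 3.0

E[P2] = 5.25 (similar calculation)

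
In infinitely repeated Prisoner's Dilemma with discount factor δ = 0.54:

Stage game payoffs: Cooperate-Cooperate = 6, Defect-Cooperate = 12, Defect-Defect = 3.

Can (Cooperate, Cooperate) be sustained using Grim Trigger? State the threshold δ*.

δ* = 0.6667; since δ = 0.54 < 0.6667, cooperation cannot be sustained

Work:
For Grim Trigger:
Cooperate forever: 6/(1-δ)
Defect then punished: 12 + 3·δ/(1-δ)
Need: 6/(1-δ) ≥ 12 + 3·δ/(1-δ)
Solving: δ ≥ (T-R)/(T-P) = (12-6)/(12-3) = 0.6667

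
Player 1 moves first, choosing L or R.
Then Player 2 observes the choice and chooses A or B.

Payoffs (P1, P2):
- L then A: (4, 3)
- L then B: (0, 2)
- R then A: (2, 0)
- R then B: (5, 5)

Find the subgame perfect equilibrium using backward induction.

P1 plays R, P2 plays A after L and B after R; Payoff (5, 5)

Work:
Backward induction:
After L: P2 chooses A → P1 gets 4
After R: P2 chooses B → P1 gets 5
P1 chooses R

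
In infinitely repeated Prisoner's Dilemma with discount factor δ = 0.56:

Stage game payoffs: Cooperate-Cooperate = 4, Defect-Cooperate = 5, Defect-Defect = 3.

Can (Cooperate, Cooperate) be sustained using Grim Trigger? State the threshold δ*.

δ* = 0.5; since δ = 0.56 ≥ 0.5, cooperation can be sustained

Work:
For Grim Trigger:
Cooperate forever: 4/(1-δ)
Defect then punished: 5 + 3·δ/(1-δ)
Need: 4/(1-δ) ≥ 5 + 3·δ/(1-δ)
Solving: δ ≥ (T-R)/(T-P) = (5-4)/(5-3) = 0.5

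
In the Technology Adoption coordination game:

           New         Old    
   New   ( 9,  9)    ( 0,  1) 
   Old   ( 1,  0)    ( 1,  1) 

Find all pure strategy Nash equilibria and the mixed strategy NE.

Pure NE: (New, New) and (Old, Old); Mixed NE: p = 0.1111, q = 0.1111

Work:
Check pure NE:
(New, New): (9, 9) - no unilateral deviation beneficial
(Old, Old): (1, 1) - no unilateral deviation beneficial
Mixed NE: P1 plays New with p = 0.1111, P2 plays New with q = 0.1111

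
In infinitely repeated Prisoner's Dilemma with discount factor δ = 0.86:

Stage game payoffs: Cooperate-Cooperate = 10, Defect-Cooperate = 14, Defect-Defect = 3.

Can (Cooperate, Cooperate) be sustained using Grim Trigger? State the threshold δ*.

δ* = 0.3636; since δ = 0.86 ≥ 0.3636, cooperation can be sustained

Work:
For Grim Trigger:
Cooperate forever: 10/(1-δ)
Defect then punished: 14 + 3·δ/(1-δ)
Need: 10/(1-δ) ≥ 14 + 3·δ/(1-δ)
Solving: δ ≥ (T-R)/(T-P) = (14-10)/(14-3) = 0.3636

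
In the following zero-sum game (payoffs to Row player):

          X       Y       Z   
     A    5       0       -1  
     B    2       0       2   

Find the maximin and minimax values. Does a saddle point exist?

Maximin = 0, Minimax = 0, Saddle: True

Work:
Row minimums: [-1, 0] → maximin = 0
Column maximums: [5, 0, 2] → minimax = 0
Saddle point exists! Game value = 0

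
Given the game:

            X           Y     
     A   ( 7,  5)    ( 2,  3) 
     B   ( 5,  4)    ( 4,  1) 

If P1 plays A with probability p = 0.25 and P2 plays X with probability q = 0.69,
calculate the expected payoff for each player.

E[P1] = 4.88, E[P2] = 3.3975

Work:
E[P1] = p·q·π₁(A,X) + p·(1-q)·π₁(A,Y) + (1-p)·q·π₁(B,X) + (1-p)·(1-q)·π₁(B,Y)
= 0.25·0.69·7 + 0.25·0.31·2 + 0.75·0.69·5 + 0.75·0.31·4
= 4.88

E[P2] = 3.3975 (similar calculation)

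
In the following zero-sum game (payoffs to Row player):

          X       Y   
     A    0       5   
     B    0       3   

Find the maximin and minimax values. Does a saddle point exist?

Maximin = 0, Minimax = 0, Saddle: True

Work:
Row minimums: [0, 0] → maximin = 0
Column maximums: [0, 5] → minimax = 0
Saddle point exists! Game value = 0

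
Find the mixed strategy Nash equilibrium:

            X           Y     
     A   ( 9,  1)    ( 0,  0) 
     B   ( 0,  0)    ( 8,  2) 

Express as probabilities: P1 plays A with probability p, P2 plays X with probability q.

p = 0.6667, q = 0.4706

Work:
Find probabilities that make opponent indifferent:
P2 chooses q to make P1 indifferent between A and B
P1 chooses p to make P2 indifferent between X and Y
Mixed NE: P1 plays (A: 0.6667, B: 0.3333), P2 plays (X: 0.4706, Y: 0.5294)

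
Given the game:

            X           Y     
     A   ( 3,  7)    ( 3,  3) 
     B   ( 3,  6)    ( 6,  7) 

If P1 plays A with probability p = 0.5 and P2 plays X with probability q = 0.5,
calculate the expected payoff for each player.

E[P1] = 3.75, E[P2] = 5.75

Work:
E[P1] = p·q·π₁(A,X) + p·(1-q)·π₁(A,Y) + (1-p)·q·π₁(B,X) + (1-p)·(1-q)·π₁(B,Y)
= 0.5·0.5·3 + 0.5·0.5·3 + 0.5·0.5·3 + 0.5·0.5·6
= 3.75

E[P2] = 5.75 (similar calculation)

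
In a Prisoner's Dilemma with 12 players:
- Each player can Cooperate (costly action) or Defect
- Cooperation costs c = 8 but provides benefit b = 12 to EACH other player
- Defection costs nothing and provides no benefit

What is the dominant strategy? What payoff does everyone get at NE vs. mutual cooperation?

Dominant: Defect; NE payoff = 0; Coop payoff = 124

Work:
Defect dominates (saves cost c = 8, benefit to others is external)
NE: All defect → everyone gets 0
If all cooperate: each receives (11)×12 - 8 = 124
Social dilemma: 124 > 0 but NE gives 0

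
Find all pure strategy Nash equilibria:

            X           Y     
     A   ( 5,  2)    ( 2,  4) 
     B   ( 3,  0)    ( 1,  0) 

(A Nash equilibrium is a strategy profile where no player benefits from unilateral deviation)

Nash equilibrium: (A, Y)

Work:
Best responses:
  P1 vs X: payoffs [5, 3] → best response A (payoff 5)
  P1 vs Y: payoffs [2, 1] → best response A (payoff 2)
  P2 vs A: payoffs [2, 4] → best response Y (payoff 4)
  P2 vs B: payoffs [0, 0] → best response X/Y (payoff 0)
Mutual best responses: (A,Y) → Nash equilibria.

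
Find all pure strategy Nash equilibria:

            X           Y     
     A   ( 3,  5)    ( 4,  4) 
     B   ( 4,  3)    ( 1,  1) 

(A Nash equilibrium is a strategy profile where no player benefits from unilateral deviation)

Nash equilibrium: (B, X)

Work:
Best responses:
  P1 vs X: payoffs [3, 4] → best response B (payoff 4)
  P1 vs Y: payoffs [4, 1] → best response A (payoff 4)
  P2 vs A: payoffs [5, 4] → best response X (payoff 5)
  P2 vs B: payoffs [3, 1] → best response X (payoff 3)
Mutual best responses: (B,X) → Nash equilibria.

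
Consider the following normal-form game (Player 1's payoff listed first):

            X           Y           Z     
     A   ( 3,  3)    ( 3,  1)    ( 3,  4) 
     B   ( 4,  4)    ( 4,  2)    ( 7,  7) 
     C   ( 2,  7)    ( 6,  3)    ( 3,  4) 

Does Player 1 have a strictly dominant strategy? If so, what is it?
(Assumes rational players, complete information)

No strictly dominant strategy exists for Player 1

Work:
A strategy strictly dominates another if it gives a strictly higher payoff against every opponent action. Compare each pair of P1's strategies column-by-column:
  A vs B: [3 vs 4, 3 vs 4, 3 vs 7] → A does not strictly dominate B (column X: 3 ≤ 4)
  A vs C: [3 vs 2, 3 vs 6, 3 vs 3] → A does not strictly dominate C (column Y: 3 ≤ 6)
  B vs A: [4 vs 3, 4 vs 3, 7 vs 3] → B strictly dominates A
  B vs C: [4 vs 2, 4 vs 6, 7 vs 3] → B does not strictly dominate C (column Y: 4 ≤ 6)
  C vs A: [2 vs 3, 6 vs 3, 3 vs 3] → C does not strictly dominate A (column X: 2 ≤ 3)
  C vs B: [2 vs 4, 6 vs 4, 3 vs 7] → C does not strictly dominate B (column X: 2 ≤ 4)
No single strategy strictly dominates all others → no strictly dominant strategy.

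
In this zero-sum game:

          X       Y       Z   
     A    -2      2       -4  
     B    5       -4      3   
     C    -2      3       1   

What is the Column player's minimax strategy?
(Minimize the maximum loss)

Column should play Y or Z (all achieve the minimum), value = 3

Work:
Column player minimizes Row's maximum payoff:
Column X: max payoff to Row = 5
Column Y: max payoff to Row = 3
Column Z: max payoff to Row = 3
Minimum is 3, achieved by columns Y, Z (tied).
Each of Y or Z is a minimax strategy.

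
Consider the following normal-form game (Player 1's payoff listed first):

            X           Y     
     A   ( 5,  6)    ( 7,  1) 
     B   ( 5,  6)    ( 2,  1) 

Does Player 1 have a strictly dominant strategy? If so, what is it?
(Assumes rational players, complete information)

No strictly dominant strategy exists for Player 1

Work:
A strategy strictly dominates another if it gives a strictly higher payoff against every opponent action. Compare each pair of P1's strategies column-by-column:
  A vs B: [5 vs 5, 7 vs 2] → A does not strictly dominate B (column X: 5 ≤ 5)
  B vs A: [5 vs 5, 2 vs 7] → B does not strictly dominate A (column X: 5 ≤ 5)
No single strategy strictly dominates all others → no strictly dominant strategy.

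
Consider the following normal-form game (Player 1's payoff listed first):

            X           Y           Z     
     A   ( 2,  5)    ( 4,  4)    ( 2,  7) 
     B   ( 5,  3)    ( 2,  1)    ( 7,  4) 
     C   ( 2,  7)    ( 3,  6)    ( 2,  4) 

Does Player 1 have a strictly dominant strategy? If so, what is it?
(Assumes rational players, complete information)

No strictly dominant strategy exists for Player 1

Work:
A strategy strictly dominates another if it gives a strictly higher payoff against every opponent action. Compare each pair of P1's strategies column-by-column:
  A vs B: [2 vs 5, 4 vs 2, 2 vs 7] → A does not strictly dominate B (column X: 2 ≤ 5)
  A vs C: [2 vs 2, 4 vs 3, 2 vs 2] → A does not strictly dominate C (column X: 2 ≤ 2)
  B vs A: [5 vs 2, 2 vs 4, 7 vs 2] → B does not strictly dominate A (column Y: 2 ≤ 4)
  B vs C: [5 vs 2, 2 vs 3, 7 vs 2] → B does not strictly dominate C (column Y: 2 ≤ 3)
  C vs A: [2 vs 2, 3 vs 4, 2 vs 2] → C does not strictly dominate A (column X: 2 ≤ 2)
  C vs B: [2 vs 5, 3 vs 2, 2 vs 7] → C does not strictly dominate B (column X: 2 ≤ 5)
No single strategy strictly dominates all others → no strictly dominant strategy.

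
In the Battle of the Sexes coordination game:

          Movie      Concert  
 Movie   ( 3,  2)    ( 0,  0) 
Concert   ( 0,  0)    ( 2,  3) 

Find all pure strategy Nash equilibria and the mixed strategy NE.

Pure NE: (Movie, Movie) and (Concert, Concert); Mixed NE: p = 0.6, q = 0.4

Work:
Check pure NE:
(Movie, Movie): (3, 2) - no unilateral deviation beneficial
(Concert, Concert): (2, 3) - no unilateral deviation beneficial
Mixed NE: P1 plays Movie with p = 0.6, P2 plays Movie with q = 0.4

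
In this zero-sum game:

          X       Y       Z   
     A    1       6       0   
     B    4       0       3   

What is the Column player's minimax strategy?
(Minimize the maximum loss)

Column should play Z, value = 3

Work:
Column player minimizes Row's maximum payoff:
Column X: max payoff to Row = 4
Column Y: max payoff to Row = 6
Column Z: max payoff to Row = 3
Minimum is 3, achieved by column Z.
Minimax strategy: Z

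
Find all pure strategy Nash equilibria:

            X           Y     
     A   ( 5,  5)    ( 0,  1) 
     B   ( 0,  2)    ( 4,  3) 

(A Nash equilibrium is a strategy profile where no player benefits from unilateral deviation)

Nash equilibrium: (A, X), (B, Y)

Work:
Best responses:
  P1 vs X: payoffs [5, 0] → best response A (payoff 5)
  P1 vs Y: payoffs [0, 4] → best response B (payoff 4)
  P2 vs A: payoffs [5, 1] → best response X (payoff 5)
  P2 vs B: payoffs [2, 3] → best response Y (payoff 3)
Mutual best responses: (A,X), (B,Y) → Nash equilibria.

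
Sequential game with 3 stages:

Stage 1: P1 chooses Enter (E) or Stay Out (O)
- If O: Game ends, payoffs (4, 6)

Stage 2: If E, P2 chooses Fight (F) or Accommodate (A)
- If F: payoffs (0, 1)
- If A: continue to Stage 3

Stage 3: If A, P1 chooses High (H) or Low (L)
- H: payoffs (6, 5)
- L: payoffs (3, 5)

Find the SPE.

SPE: (E, A, H); Outcome (6, 5)

Work:
Stage 3: P1 chooses H (6 vs 3)
Stage 2: P2: F->1, A->5 (anticipating H). Choose A
Stage 1: P1: O->4, E->6 (anticipating A, H). Choose E
SPE path: E -> A -> H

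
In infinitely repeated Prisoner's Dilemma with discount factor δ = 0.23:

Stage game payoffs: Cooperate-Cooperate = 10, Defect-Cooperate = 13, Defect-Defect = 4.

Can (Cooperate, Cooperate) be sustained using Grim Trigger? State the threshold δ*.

δ* = 0.3333; since δ = 0.23 < 0.3333, cooperation cannot be sustained

Work:
For Grim Trigger:
Cooperate forever: 10/(1-δ)
Defect then punished: 13 + 4·δ/(1-δ)
Need: 10/(1-δ) ≥ 13 + 4·δ/(1-δ)
Solving: δ ≥ (T-R)/(T-P) = (13-10)/(13-4) = 0.3333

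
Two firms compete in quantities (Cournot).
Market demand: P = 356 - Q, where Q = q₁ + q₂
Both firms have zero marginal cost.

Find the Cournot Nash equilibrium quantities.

q₁* = q₂* = 118.67; P* = 118.67

Work:
Profit: π_i = P·q_i = (a - q_i - q_j)·q_i
FOC: ∂π_i/∂q_i = a - 2q_i - q_j = 0
Reaction function: q_i = (356 - q_j)/2
Symmetry: q* = 356/3 = 118.67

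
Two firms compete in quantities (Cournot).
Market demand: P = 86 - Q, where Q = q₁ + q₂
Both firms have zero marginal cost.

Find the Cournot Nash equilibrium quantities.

q₁* = q₂* = 28.67; P* = 28.67

Work:
Profit: π_i = P·q_i = (a - q_i - q_j)·q_i
FOC: ∂π_i/∂q_i = a - 2q_i - q_j = 0
Reaction function: q_i = (86 - q_j)/2
Symmetry: q* = 86/3 = 28.67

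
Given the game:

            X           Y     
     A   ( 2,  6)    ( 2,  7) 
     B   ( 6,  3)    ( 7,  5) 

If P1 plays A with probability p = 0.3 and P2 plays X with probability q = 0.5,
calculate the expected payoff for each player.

E[P1] = 5.15, E[P2] = 4.75

Work:
E[P1] = p·q·π₁(A,X) + p·(1-q)·π₁(A,Y) + (1-p)·q·π₁(B,X) + (1-p)·(1-q)·π₁(B,Y)
= 0.3·0.5·2 + 0.3·0.5·2 + 0.7·0.5·6 + 0.7·0.5·7
= 5.15

E[P2] = 4.75 (similar calculation)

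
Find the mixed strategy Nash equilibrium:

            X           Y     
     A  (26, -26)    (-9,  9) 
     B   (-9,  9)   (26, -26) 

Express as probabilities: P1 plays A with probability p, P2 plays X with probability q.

p = 0.5, q = 0.5

Work:
Find probabilities that make opponent indifferent:
P2 chooses q to make P1 indifferent between A and B
P1 chooses p to make P2 indifferent between X and Y
Mixed NE: P1 plays (A: 0.5, B: 0.5), P2 plays (X: 0.5, Y: 0.5)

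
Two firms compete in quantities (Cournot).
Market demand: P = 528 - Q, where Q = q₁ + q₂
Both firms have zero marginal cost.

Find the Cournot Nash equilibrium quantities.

q₁* = q₂* = 176.0; P* = 176.0

Work:
Profit: π_i = P·q_i = (a - q_i - q_j)·q_i
FOC: ∂π_i/∂q_i = a - 2q_i - q_j = 0
Reaction function: q_i = (528 - q_j)/2
Symmetry: q* = 528/3 = 176.0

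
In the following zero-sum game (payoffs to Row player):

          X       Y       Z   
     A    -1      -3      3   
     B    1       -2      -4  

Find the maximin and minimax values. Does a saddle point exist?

Maximin = -3, Minimax = -2, Saddle: False

Work:
Row minimums: [-3, -4] → maximin = -3
Column maximums: [1, -2, 3] → minimax = -2
No saddle point (maximin ≠ minimax). Mixed strategy needed.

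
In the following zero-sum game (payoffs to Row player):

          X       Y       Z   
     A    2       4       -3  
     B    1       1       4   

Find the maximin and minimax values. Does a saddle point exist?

Maximin = 1, Minimax = 2, Saddle: False

Work:
Row minimums: [-3, 1] → maximin = 1
Column maximums: [2, 4, 4] → minimax = 2
No saddle point (maximin ≠ minimax). Mixed strategy needed.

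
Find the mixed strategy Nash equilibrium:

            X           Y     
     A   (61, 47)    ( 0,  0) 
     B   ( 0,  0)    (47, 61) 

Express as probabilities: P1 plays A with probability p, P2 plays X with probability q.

p = 0.5648, q = 0.4352

Work:
Find probabilities that make opponent indifferent:
P2 chooses q to make P1 indifferent between A and B
P1 chooses p to make P2 indifferent between X and Y
Mixed NE: P1 plays (A: 0.5648, B: 0.4352), P2 plays (X: 0.4352, Y: 0.5648)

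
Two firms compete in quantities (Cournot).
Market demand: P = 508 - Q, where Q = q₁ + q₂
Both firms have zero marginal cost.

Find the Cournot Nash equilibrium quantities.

q₁* = q₂* = 169.33; P* = 169.33

Work:
Profit: π_i = P·q_i = (a - q_i - q_j)·q_i
FOC: ∂π_i/∂q_i = a - 2q_i - q_j = 0
Reaction function: q_i = (508 - q_j)/2
Symmetry: q* = 508/3 = 169.33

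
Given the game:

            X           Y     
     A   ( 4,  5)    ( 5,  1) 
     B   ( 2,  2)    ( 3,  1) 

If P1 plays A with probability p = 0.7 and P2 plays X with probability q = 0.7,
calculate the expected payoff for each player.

E[P1] = 3.7, E[P2] = 3.17

Work:
E[P1] = p·q·π₁(A,X) + p·(1-q)·π₁(A,Y) + (1-p)·q·π₁(B,X) + (1-p)·(1-q)·π₁(B,Y)
= 0.7·0.7·4 + 0.7·0.3·5 + 0.3·0.7·2 + 0.3·0.3·3
= 3.7

E[P2] = 3.17 (similar calculation)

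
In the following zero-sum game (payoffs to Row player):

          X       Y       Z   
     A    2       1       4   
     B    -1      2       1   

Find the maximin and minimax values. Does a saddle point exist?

Maximin = 1, Minimax = 2, Saddle: False

Work:
Row minimums: [1, -1] → maximin = 1
Column maximums: [2, 2, 4] → minimax = 2
No saddle point (maximin ≠ minimax). Mixed strategy needed.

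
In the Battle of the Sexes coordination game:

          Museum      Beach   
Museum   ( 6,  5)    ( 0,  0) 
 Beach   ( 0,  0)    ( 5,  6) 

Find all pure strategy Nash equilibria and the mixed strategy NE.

Pure NE: (Museum, Museum) and (Beach, Beach); Mixed NE: p = 0.5455, q = 0.4545

Work:
Check pure NE:
(Museum, Museum): (6, 5) - no unilateral deviation beneficial
(Beach, Beach): (5, 6) - no unilateral deviation beneficial
Mixed NE: P1 plays Museum with p = 0.5455, P2 plays Museum with q = 0.4545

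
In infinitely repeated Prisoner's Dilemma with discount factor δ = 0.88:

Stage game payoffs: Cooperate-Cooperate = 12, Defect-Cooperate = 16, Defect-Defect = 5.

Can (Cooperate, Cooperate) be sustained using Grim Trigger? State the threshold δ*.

δ* = 0.3636; since δ = 0.88 ≥ 0.3636, cooperation can be sustained

Work:
For Grim Trigger:
Cooperate forever: 12/(1-δ)
Defect then punished: 16 + 5·δ/(1-δ)
Need: 12/(1-δ) ≥ 16 + 5·δ/(1-δ)
Solving: δ ≥ (T-R)/(T-P) = (16-12)/(16-5) = 0.3636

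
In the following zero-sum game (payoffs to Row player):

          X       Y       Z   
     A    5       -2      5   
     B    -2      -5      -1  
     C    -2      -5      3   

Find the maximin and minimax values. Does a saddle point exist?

Maximin = -2, Minimax = -2, Saddle: True

Work:
Row minimums: [-2, -5, -5] → maximin = -2
Column maximums: [5, -2, 5] → minimax = -2
Saddle point exists! Game value = -2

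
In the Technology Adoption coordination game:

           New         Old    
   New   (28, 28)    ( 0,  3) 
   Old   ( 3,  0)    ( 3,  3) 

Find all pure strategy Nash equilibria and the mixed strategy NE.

Pure NE: (New, New) and (Old, Old); Mixed NE: p = 0.1071, q = 0.1071

Work:
Check pure NE:
(New, New): (28, 28) - no unilateral deviation beneficial
(Old, Old): (3, 3) - no unilateral deviation beneficial
Mixed NE: P1 plays New with p = 0.1071, P2 plays New with q = 0.1071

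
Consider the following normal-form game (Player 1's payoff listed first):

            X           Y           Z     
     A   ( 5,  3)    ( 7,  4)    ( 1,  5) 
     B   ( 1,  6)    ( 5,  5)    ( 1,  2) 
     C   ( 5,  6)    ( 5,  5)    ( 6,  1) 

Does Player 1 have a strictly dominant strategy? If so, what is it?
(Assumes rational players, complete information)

No strictly dominant strategy exists for Player 1

Work:
A strategy strictly dominates another if it gives a strictly higher payoff against every opponent action. Compare each pair of P1's strategies column-by-column:
  A vs B: [5 vs 1, 7 vs 5, 1 vs 1] → A does not strictly dominate B (column Z: 1 ≤ 1)
  A vs C: [5 vs 5, 7 vs 5, 1 vs 6] → A does not strictly dominate C (column X: 5 ≤ 5)
  B vs A: [1 vs 5, 5 vs 7, 1 vs 1] → B does not strictly dominate A (column X: 1 ≤ 5)
  B vs C: [1 vs 5, 5 vs 5, 1 vs 6] → B does not strictly dominate C (column X: 1 ≤ 5)
  C vs A: [5 vs 5, 5 vs 7, 6 vs 1] → C does not strictly dominate A (column X: 5 ≤ 5)
  C vs B: [5 vs 1, 5 vs 5, 6 vs 1] → C does not strictly dominate B (column Y: 5 ≤ 5)
No single strategy strictly dominates all others → no strictly dominant strategy.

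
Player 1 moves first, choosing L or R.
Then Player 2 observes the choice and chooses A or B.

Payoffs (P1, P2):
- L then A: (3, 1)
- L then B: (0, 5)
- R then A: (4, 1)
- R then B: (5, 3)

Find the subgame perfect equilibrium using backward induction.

P1 plays R, P2 plays B after L and B after R; Payoff (5, 3)

Work:
Backward induction:
After L: P2 chooses B → P1 gets 0
After R: P2 chooses B → P1 gets 5
P1 chooses R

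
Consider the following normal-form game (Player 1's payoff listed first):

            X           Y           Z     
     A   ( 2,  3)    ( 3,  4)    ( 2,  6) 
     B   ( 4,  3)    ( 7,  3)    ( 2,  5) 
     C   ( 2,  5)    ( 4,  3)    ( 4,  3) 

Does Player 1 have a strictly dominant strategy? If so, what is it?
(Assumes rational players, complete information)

No strictly dominant strategy exists for Player 1

Work:
A strategy strictly dominates another if it gives a strictly higher payoff against every opponent action. Compare each pair of P1's strategies column-by-column:
  A vs B: [2 vs 4, 3 vs 7, 2 vs 2] → A does not strictly dominate B (column X: 2 ≤ 4)
  A vs C: [2 vs 2, 3 vs 4, 2 vs 4] → A does not strictly dominate C (column X: 2 ≤ 2)
  B vs A: [4 vs 2, 7 vs 3, 2 vs 2] → B does not strictly dominate A (column Z: 2 ≤ 2)
  B vs C: [4 vs 2, 7 vs 4, 2 vs 4] → B does not strictly dominate C (column Z: 2 ≤ 4)
  C vs A: [2 vs 2, 4 vs 3, 4 vs 2] → C does not strictly dominate A (column X: 2 ≤ 2)
  C vs B: [2 vs 4, 4 vs 7, 4 vs 2] → C does not strictly dominate B (column X: 2 ≤ 4)
No single strategy strictly dominates all others → no strictly dominant strategy.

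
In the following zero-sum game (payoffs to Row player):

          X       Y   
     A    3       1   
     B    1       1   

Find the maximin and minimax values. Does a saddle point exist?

Maximin = 1, Minimax = 1, Saddle: True

Work:
Row minimums: [1, 1] → maximin = 1
Column maximums: [3, 1] → minimax = 1
Saddle point exists! Game value = 1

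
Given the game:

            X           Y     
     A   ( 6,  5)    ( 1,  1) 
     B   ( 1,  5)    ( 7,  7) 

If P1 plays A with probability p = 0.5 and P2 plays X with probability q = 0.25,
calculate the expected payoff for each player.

E[P1] = 3.875, E[P2] = 4.25

Work:
E[P1] = p·q·π₁(A,X) + p·(1-q)·π₁(A,Y) + (1-p)·q·π₁(B,X) + (1-p)·(1-q)·π₁(B,Y)
= 0.5·0.25·6 + 0.5·0.75·1 + 0.5·0.25·1 + 0.5·0.75·7
= 3.875

E[P2] = 4.25 (similar calculation)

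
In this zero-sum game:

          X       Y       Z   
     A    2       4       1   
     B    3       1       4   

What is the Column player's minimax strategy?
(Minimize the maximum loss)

Column should play X, value = 3

Work:
Column player minimizes Row's maximum payoff:
Column X: max payoff to Row = 3
Column Y: max payoff to Row = 4
Column Z: max payoff to Row = 4
Minimum is 3, achieved by column X.
Minimax strategy: X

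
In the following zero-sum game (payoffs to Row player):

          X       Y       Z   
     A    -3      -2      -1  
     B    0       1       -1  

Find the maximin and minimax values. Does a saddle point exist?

Maximin = -1, Minimax = -1, Saddle: True

Work:
Row minimums: [-3, -1] → maximin = -1
Column maximums: [0, 1, -1] → minimax = -1
Saddle point exists! Game value = -1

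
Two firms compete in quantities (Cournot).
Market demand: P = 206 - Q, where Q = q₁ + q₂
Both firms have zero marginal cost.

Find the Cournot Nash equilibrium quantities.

q₁* = q₂* = 68.67; P* = 68.67

Work:
Profit: π_i = P·q_i = (a - q_i - q_j)·q_i
FOC: ∂π_i/∂q_i = a - 2q_i - q_j = 0
Reaction function: q_i = (206 - q_j)/2
Symmetry: q* = 206/3 = 68.67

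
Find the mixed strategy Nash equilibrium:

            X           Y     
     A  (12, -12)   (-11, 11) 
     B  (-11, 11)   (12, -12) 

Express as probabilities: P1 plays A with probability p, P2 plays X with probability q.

p = 0.5, q = 0.5

Work:
Find probabilities that make opponent indifferent:
P2 chooses q to make P1 indifferent between A and B
P1 chooses p to make P2 indifferent between X and Y
Mixed NE: P1 plays (A: 0.5, B: 0.5), P2 plays (X: 0.5, Y: 0.5)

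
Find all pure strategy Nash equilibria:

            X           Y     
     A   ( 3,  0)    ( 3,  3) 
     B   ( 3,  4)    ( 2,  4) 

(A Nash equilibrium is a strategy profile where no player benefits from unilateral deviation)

Nash equilibrium: (A, Y), (B, X)

Work:
Best responses:
  P1 vs X: payoffs [3, 3] → best response A/B (payoff 3)
  P1 vs Y: payoffs [3, 2] → best response A (payoff 3)
  P2 vs A: payoffs [0, 3] → best response Y (payoff 3)
  P2 vs B: payoffs [4, 4] → best response X/Y (payoff 4)
Mutual best responses: (A,Y), (B,X) → Nash equilibria.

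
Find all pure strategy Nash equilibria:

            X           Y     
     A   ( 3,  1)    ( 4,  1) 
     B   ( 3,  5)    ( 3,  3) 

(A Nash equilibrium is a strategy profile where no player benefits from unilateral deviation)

Nash equilibrium: (A, X), (A, Y), (B, X)

Work:
Best responses:
  P1 vs X: payoffs [3, 3] → best response A/B (payoff 3)
  P1 vs Y: payoffs [4, 3] → best response A (payoff 4)
  P2 vs A: payoffs [1, 1] → best response X/Y (payoff 1)
  P2 vs B: payoffs [5, 3] → best response X (payoff 5)
Mutual best responses: (A,X), (A,Y), (B,X) → Nash equilibria.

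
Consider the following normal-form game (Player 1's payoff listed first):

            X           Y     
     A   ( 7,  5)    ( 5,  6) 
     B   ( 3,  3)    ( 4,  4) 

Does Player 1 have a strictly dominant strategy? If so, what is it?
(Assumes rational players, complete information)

Yes, Player 1's strictly dominant strategy is A

Work:
A strategy strictly dominates another if it gives a strictly higher payoff against every opponent action. Compare each pair of P1's strategies column-by-column:
  A vs B: [7 vs 3, 5 vs 4] → A strictly dominates B
  B vs A: [3 vs 7, 4 vs 5] → B does not strictly dominate A (column X: 3 ≤ 7)
A strictly dominates every other strategy → strictly dominant.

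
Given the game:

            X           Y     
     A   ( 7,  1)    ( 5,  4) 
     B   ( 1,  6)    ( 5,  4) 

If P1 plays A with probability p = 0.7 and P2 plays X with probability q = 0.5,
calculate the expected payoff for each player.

E[P1] = 5.1, E[P2] = 3.25

Work:
E[P1] = p·q·π₁(A,X) + p·(1-q)·π₁(A,Y) + (1-p)·q·π₁(B,X) + (1-p)·(1-q)·π₁(B,Y)
= 0.7·0.5·7 + 0.7·0.5·5 + 0.3·0.5·1 + 0.3·0.5·5
= 5.1

E[P2] = 3.25 (similar calculation)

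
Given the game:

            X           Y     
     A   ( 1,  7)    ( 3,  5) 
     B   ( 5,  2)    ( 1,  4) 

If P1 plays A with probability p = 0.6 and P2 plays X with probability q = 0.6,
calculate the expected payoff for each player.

E[P1] = 2.44, E[P2] = 4.84

Work:
E[P1] = p·q·π₁(A,X) + p·(1-q)·π₁(A,Y) + (1-p)·q·π₁(B,X) + (1-p)·(1-q)·π₁(B,Y)
= 0.6·0.6·1 + 0.6·0.4·3 + 0.4·0.6·5 + 0.4·0.4·1
= 2.44

E[P2] = 4.84 (similar calculation)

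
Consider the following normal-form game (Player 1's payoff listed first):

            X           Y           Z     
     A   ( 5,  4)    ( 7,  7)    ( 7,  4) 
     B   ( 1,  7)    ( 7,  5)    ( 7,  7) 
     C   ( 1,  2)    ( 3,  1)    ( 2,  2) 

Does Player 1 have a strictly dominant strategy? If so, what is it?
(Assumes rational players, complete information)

No strictly dominant strategy exists for Player 1

Work:
A strategy strictly dominates another if it gives a strictly higher payoff against every opponent action. Compare each pair of P1's strategies column-by-column:
  A vs B: [5 vs 1, 7 vs 7, 7 vs 7] → A does not strictly dominate B (column Y: 7 ≤ 7)
  A vs C: [5 vs 1, 7 vs 3, 7 vs 2] → A strictly dominates C
  B vs A: [1 vs 5, 7 vs 7, 7 vs 7] → B does not strictly dominate A (column X: 1 ≤ 5)
  B vs C: [1 vs 1, 7 vs 3, 7 vs 2] → B does not strictly dominate C (column X: 1 ≤ 1)
  C vs A: [1 vs 5, 3 vs 7, 2 vs 7] → C does not strictly dominate A (column X: 1 ≤ 5)
  C vs B: [1 vs 1, 3 vs 7, 2 vs 7] → C does not strictly dominate B (column X: 1 ≤ 1)
No single strategy strictly dominates all others → no strictly dominant strategy.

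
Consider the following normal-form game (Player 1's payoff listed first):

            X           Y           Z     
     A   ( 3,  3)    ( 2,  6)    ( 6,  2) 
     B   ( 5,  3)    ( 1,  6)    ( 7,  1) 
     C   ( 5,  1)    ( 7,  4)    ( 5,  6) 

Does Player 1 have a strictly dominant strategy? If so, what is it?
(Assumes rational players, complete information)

No strictly dominant strategy exists for Player 1

Work:
A strategy strictly dominates another if it gives a strictly higher payoff against every opponent action. Compare each pair of P1's strategies column-by-column:
  A vs B: [3 vs 5, 2 vs 1, 6 vs 7] → A does not strictly dominate B (column X: 3 ≤ 5)
  A vs C: [3 vs 5, 2 vs 7, 6 vs 5] → A does not strictly dominate C (column X: 3 ≤ 5)
  B vs A: [5 vs 3, 1 vs 2, 7 vs 6] → B does not strictly dominate A (column Y: 1 ≤ 2)
  B vs C: [5 vs 5, 1 vs 7, 7 vs 5] → B does not strictly dominate C (column X: 5 ≤ 5)
  C vs A: [5 vs 3, 7 vs 2, 5 vs 6] → C does not strictly dominate A (column Z: 5 ≤ 6)
  C vs B: [5 vs 5, 7 vs 1, 5 vs 7] → C does not strictly dominate B (column X: 5 ≤ 5)
No single strategy strictly dominates all others → no strictly dominant strategy.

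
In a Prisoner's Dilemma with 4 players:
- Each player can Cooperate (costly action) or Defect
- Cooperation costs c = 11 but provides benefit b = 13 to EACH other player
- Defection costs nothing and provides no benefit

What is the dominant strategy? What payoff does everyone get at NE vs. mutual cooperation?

Dominant: Defect; NE payoff = 0; Coop payoff = 28

Work:
Defect dominates (saves cost c = 11, benefit to others is external)
NE: All defect → everyone gets 0
If all cooperate: each receives (3)×13 - 11 = 28
Social dilemma: 28 > 0 but NE gives 0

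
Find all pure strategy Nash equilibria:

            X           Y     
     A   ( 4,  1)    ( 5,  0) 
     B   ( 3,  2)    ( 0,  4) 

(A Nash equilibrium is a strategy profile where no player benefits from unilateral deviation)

Nash equilibrium: (A, X)

Work:
Best responses:
  P1 vs X: payoffs [4, 3] → best response A (payoff 4)
  P1 vs Y: payoffs [5, 0] → best response A (payoff 5)
  P2 vs A: payoffs [1, 0] → best response X (payoff 1)
  P2 vs B: payoffs [2, 4] → best response Y (payoff 4)
Mutual best responses: (A,X) → Nash equilibria.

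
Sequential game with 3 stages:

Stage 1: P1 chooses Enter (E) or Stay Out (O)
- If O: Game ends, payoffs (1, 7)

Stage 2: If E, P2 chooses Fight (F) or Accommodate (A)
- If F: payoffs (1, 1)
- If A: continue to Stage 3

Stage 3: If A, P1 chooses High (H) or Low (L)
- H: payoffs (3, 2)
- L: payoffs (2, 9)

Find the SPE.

SPE: (E, A, H); Outcome (3, 2)

Work:
Stage 3: P1 chooses H (3 vs 2)
Stage 2: P2: F->1, A->2 (anticipating H). Choose A
Stage 1: P1: O->1, E->3 (anticipating A, H). Choose E
SPE path: E -> A -> H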